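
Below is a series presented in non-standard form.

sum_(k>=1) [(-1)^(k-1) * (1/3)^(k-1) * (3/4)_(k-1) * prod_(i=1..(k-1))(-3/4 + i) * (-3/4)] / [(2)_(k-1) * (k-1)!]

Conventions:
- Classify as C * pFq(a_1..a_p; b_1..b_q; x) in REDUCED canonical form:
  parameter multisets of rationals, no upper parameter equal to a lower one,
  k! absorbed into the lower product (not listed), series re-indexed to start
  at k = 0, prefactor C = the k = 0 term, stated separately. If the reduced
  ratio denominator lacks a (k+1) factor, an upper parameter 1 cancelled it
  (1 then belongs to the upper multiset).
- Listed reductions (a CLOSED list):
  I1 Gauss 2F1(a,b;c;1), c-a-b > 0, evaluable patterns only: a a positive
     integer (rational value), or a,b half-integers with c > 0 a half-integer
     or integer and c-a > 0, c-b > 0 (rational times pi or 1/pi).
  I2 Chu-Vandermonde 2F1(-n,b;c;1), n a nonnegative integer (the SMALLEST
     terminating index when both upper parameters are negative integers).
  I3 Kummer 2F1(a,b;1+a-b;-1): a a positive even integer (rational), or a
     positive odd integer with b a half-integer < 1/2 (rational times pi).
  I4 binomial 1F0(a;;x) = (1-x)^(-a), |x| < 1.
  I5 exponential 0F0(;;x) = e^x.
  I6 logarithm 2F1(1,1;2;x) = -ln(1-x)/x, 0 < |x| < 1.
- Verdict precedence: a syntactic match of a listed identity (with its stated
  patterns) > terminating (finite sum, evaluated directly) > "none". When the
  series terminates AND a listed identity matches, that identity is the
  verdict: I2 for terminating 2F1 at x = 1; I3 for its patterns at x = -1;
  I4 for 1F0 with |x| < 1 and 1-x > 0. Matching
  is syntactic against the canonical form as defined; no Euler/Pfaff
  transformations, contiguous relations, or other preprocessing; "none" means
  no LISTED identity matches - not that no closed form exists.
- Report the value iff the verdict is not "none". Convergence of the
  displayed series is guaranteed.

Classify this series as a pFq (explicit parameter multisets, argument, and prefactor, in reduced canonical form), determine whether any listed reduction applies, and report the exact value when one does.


Classification (C = -3/4): 2F1 with upper {1/4, 3/4}, lower {2}, argument x = -1/3. Verdict: none (x = -1/3): each listed identity misses the multisets {1/4, 3/4} ; {2}.

The tell: x = (-1/3) and the running product (C = -3/4) telescopes to a rising factorial.
Ratio: r(k) = (-1/3) * (k+1/4) (k+3/4) / [(k+2) (k+1)] - rational in k. x = (-1/3); t_0 = -3/4; negate the roots.


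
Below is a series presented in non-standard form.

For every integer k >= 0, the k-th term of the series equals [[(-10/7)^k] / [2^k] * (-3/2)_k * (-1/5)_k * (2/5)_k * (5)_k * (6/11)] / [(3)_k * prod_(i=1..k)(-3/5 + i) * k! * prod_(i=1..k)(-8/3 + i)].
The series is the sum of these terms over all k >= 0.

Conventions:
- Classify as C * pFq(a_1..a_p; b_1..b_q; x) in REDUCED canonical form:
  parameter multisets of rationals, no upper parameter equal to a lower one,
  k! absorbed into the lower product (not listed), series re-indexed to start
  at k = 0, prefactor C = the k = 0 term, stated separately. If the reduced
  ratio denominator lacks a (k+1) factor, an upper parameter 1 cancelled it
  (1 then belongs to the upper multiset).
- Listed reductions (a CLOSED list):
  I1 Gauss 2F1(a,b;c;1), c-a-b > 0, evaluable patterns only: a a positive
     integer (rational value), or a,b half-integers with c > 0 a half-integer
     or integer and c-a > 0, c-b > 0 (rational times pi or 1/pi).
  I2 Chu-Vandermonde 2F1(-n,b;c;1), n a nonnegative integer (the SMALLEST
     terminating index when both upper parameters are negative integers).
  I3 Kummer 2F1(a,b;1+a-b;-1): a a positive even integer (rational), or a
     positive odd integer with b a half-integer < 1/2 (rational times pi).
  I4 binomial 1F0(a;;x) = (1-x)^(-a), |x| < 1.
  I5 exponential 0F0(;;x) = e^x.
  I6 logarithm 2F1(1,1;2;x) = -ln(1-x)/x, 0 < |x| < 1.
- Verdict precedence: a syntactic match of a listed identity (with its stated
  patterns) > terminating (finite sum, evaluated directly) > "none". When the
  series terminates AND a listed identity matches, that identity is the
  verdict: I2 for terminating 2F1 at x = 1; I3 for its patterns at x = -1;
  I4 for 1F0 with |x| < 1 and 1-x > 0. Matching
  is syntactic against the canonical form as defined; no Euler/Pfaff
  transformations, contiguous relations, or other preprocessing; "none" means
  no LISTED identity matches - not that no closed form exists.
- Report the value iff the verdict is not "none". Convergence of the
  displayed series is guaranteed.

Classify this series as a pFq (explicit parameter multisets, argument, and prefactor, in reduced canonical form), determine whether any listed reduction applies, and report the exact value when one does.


Prefactor 6/11, argument -5/7: 3F2 with upper {-3/2, -1/5, 5} over lower {-5/3, 3}. Verdict: no listed reduction: x = -5/7 and upper {-3/2, -1/5, 5} fail every I1-I6 pattern.

Key observation: t_0 being 6/11, the two k-th powers (C = 6/11) combine into one argument.
Step ratio: r(k) = (-5/7) * (k-3/2) (k-1/5) (k+5) / [(k-5/3) (k+3) (k+1)] - poly over poly, x = (-5/7) from leading terms; C = 6/11 at k = 0.


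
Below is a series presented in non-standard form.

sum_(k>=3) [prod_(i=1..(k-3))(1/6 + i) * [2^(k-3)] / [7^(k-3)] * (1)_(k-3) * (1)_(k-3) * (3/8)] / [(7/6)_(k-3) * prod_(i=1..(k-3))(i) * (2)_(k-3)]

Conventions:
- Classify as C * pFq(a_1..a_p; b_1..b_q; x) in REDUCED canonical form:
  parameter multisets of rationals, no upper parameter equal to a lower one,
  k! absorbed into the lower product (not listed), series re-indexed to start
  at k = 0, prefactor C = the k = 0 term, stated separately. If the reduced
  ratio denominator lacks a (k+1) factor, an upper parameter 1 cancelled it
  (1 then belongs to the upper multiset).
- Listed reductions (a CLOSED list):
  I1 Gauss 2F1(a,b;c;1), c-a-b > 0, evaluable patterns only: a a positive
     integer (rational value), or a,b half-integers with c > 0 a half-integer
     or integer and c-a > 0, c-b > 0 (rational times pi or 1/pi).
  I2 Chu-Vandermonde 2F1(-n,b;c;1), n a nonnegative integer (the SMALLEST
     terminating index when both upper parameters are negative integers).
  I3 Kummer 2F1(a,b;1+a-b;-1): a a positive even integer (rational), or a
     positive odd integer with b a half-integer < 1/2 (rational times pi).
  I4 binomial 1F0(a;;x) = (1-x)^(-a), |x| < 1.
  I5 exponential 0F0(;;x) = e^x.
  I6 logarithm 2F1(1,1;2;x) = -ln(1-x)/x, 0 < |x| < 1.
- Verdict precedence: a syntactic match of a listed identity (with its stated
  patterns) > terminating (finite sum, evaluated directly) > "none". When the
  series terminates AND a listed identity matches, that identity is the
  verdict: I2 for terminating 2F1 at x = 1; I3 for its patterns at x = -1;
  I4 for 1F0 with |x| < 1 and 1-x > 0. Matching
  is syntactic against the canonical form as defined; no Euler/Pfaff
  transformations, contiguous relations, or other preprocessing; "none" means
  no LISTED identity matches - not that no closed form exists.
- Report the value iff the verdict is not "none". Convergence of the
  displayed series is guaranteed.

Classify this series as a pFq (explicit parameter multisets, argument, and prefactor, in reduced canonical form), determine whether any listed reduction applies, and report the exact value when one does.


With C = 3/8: the canonical form is 2F1(1, 1; 2; 2/7). Verdict: this is the logarithmic series (I6) (the logarithm: parameters (1,1;2), x = 2/7). Sum: (-21/16) * ln(5/7).

Key step: from the first term 3/8: the product of the first k integers (prefactor 3/8) is k!.
Step ratio: r(k) = (2/7) * (k+1) (k+1) / [(k+2) (k+1)] - rational in k, leading ratio (2/7); with t_0 = 3/8, classification follows.


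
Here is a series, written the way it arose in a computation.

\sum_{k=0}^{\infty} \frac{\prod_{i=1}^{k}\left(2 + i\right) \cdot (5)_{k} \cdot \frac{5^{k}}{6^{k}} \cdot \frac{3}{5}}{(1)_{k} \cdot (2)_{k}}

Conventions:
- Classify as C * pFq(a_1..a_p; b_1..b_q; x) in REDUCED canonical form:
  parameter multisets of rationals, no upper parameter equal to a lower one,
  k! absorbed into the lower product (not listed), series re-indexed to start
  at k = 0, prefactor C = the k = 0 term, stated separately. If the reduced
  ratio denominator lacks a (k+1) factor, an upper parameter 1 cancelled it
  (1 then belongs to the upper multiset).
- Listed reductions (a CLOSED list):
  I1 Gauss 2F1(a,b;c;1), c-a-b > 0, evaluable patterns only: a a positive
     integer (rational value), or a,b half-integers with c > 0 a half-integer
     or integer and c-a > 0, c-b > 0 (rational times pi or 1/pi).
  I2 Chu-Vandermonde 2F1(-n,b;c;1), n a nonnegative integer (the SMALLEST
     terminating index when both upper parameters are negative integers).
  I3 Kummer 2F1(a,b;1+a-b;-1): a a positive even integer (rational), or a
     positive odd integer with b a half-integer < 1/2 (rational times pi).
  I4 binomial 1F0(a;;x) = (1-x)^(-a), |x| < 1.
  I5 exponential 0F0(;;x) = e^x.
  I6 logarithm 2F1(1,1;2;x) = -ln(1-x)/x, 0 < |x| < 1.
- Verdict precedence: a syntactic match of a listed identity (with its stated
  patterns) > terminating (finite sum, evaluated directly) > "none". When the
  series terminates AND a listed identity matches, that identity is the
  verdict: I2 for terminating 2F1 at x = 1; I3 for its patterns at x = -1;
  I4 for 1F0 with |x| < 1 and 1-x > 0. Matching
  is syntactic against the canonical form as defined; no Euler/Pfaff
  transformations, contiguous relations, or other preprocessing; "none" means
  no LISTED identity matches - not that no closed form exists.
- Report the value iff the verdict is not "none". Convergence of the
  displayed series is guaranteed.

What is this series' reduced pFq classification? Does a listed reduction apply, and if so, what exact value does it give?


Reduced: x = \frac{5}{6}, 2F1, upper = {3, 5}, lower = {2}, C = \frac{3}{5}. Verdict: none. A 2F1 with upper {3, 5} fits none of I1-I6 at x = \frac{5}{6}; the sum runs forever.

Key observation: with t_0 = \frac{3}{5}, (1)_k (C = 3/5, x = 5/6) is k! itself.
Step ratio: r(k) = \frac{5}{6} * (k+3) (k+5) / [(k+2) (k+1)] - rational in k. x = \frac{5}{6}; t_0 = \frac{3}{5}; negate the roots.


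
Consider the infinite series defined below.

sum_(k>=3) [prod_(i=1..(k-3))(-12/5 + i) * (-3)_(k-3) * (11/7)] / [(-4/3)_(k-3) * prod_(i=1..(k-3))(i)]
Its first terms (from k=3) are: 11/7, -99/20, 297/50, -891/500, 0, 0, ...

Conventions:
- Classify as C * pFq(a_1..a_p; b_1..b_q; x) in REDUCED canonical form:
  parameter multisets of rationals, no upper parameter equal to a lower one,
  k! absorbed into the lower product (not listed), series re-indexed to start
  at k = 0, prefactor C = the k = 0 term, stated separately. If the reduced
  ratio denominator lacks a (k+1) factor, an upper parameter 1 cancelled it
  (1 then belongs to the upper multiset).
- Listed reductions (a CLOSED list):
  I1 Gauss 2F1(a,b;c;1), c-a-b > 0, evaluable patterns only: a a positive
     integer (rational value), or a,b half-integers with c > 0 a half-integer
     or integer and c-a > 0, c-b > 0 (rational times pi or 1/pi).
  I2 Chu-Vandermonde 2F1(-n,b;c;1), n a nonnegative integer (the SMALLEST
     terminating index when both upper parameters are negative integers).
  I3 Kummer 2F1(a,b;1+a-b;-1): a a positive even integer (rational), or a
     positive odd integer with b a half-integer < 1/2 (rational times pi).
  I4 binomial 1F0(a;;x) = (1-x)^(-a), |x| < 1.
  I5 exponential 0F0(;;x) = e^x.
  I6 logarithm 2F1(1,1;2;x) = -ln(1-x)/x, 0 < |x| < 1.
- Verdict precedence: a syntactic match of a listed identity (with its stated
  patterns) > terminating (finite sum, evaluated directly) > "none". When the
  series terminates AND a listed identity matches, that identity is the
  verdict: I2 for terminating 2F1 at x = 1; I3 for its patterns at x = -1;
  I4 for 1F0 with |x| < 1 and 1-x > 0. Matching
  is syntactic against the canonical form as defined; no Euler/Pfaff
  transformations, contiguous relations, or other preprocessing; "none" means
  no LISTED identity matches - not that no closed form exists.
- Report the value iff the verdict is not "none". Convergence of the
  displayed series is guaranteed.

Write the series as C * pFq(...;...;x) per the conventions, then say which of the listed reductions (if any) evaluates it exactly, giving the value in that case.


The series (x = 1) is 2F1: upper {-3, -7/5}, lower {-4/3}, prefactor 11/7. Verdict: the Chu-Vandermonde identity I2 applies (terminating 2F1 at x = 1 with n = 3, b = -7/5, c = -4/3). Value: 682/875.

First insight: t_0 being 11/7, the product of the first k integers (C = 11/7) is k!.
Step ratio: r(k) = 1 * (k-3) (k-7/5) / [(k-4/3) (k+1)] - rational in k. x = 1; t_0 = 11/7; negate the roots.


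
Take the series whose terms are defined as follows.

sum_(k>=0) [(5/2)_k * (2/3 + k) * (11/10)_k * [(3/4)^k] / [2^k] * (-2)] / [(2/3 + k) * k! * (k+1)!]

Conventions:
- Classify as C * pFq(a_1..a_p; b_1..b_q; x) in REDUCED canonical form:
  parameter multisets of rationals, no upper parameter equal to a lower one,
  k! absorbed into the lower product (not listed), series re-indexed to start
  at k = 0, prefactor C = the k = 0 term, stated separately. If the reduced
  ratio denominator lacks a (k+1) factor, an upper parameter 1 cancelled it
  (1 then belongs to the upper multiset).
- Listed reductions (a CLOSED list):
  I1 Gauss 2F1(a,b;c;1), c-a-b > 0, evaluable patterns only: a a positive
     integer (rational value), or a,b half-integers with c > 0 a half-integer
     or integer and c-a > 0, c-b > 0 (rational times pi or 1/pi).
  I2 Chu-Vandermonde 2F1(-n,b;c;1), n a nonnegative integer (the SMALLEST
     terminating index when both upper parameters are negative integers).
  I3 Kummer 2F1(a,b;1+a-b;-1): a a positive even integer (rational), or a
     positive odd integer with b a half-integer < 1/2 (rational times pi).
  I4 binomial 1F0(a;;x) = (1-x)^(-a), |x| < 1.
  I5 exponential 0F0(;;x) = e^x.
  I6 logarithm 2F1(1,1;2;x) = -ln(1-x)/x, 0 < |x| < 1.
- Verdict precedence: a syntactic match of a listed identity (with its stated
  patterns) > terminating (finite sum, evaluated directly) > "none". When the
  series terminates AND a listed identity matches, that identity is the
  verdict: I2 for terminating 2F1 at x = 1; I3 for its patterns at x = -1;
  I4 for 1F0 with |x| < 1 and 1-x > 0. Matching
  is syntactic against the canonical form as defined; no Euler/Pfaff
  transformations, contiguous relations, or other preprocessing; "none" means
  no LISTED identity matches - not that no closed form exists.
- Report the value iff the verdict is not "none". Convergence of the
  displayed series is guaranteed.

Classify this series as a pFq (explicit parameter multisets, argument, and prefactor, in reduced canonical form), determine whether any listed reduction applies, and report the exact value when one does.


Prefactor -2, argument 3/8: 2F1 with upper {11/10, 5/2} over lower {2}. Verdict: none (x = 3/8): each listed identity misses the multisets {11/10, 5/2} ; {2}.

Key observation: t_0 = -2 here, and the denominator's factorial ratio (C = -2, x = 3/8) is a lower Pochhammer.
Ratio: r(k) = (3/8) * (k+11/10) (k+5/2) / [(k+2) (k+1)] - poly over poly, x = (3/8) from leading terms; C = -2 at k = 0.


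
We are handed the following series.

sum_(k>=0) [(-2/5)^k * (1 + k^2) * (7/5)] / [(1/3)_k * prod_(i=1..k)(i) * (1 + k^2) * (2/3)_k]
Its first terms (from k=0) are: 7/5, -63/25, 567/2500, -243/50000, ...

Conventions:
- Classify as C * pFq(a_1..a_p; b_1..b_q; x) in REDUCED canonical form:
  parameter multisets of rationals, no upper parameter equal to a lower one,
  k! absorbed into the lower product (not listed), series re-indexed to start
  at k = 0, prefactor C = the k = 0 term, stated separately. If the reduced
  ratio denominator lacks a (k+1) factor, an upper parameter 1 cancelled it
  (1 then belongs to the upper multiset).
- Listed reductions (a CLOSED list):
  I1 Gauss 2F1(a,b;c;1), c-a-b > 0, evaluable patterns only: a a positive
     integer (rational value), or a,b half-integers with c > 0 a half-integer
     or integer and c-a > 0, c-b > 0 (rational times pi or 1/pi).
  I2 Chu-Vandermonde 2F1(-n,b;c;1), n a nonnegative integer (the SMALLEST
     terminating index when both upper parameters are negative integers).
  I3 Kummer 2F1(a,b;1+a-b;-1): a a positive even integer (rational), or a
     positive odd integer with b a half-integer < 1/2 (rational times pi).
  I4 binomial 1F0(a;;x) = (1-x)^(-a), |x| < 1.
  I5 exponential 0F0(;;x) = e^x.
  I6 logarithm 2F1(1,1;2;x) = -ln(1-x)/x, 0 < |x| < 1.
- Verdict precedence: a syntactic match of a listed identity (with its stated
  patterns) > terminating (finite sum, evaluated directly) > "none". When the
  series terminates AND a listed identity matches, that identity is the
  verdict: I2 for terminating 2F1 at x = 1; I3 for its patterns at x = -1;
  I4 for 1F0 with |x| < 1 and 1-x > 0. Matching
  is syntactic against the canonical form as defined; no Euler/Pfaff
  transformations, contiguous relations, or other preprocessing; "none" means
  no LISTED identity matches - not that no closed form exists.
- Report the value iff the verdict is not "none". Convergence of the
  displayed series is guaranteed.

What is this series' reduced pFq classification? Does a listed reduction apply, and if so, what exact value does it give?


With C = 7/5: the canonical form is 0F2(-; 1/3, 2/3; -2/5). Verdict: none. Every listed pattern misses the 0F2 form at -2/5, upper {-}.

The tell: t_0 being 7/5, the product of the first k integers (C = 7/5) is k!.
Adjacent-term ratio: r(k) = (-2/5) * 1 / [(k+1/3) (k+2/3) (k+1)] - rational; roots negated = parameters, x = (-2/5), C = 7/5.


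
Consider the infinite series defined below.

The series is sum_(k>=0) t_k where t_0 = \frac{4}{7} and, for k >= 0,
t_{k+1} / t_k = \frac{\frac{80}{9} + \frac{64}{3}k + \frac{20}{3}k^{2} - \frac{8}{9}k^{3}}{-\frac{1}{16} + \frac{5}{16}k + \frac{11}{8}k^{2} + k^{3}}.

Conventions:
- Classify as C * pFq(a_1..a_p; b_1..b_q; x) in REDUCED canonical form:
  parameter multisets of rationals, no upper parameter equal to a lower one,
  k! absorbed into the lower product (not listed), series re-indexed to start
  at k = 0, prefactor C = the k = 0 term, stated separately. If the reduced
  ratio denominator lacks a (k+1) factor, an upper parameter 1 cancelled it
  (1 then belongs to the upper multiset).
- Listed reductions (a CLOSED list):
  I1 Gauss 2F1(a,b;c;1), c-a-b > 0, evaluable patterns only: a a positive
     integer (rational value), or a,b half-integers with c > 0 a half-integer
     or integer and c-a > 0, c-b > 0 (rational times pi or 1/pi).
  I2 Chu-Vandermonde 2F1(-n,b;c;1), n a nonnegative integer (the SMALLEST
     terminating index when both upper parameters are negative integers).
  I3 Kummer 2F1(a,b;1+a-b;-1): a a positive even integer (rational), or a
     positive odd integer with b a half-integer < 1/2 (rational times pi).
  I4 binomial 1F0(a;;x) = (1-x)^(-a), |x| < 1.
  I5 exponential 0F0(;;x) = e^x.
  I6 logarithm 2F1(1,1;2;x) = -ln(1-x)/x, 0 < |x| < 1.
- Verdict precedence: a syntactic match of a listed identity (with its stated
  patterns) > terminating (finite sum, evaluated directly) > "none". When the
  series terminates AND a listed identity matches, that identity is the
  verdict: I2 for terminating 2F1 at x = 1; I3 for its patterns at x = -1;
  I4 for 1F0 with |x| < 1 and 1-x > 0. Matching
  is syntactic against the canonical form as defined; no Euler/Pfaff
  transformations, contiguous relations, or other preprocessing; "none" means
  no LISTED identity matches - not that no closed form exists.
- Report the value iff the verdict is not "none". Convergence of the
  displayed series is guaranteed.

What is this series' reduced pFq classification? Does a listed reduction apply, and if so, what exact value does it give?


Key observation: x = -\frac{8}{9} and cancel k + 1/2 from the displayed ratio first; then prefactor 4/7.
Step ratio: r(k) = -\frac{8}{9} * (k-10) (k+2) / [(k-\frac{1}{8}) (k+1)] - poly over poly, x = -\frac{8}{9} from leading terms; C = \frac{4}{7} at k = 0.

The series (x = -\frac{8}{9}) is 2F1: upper {-10, 2}, lower {-\frac{1}{8}}, prefactor \frac{4}{7}. Verdict: terminating - upper -10 stops the sum at k = 10; the 11 terms are added exactly. Hence: -\frac{5982078633254489886914012}{58130351413904536767}.


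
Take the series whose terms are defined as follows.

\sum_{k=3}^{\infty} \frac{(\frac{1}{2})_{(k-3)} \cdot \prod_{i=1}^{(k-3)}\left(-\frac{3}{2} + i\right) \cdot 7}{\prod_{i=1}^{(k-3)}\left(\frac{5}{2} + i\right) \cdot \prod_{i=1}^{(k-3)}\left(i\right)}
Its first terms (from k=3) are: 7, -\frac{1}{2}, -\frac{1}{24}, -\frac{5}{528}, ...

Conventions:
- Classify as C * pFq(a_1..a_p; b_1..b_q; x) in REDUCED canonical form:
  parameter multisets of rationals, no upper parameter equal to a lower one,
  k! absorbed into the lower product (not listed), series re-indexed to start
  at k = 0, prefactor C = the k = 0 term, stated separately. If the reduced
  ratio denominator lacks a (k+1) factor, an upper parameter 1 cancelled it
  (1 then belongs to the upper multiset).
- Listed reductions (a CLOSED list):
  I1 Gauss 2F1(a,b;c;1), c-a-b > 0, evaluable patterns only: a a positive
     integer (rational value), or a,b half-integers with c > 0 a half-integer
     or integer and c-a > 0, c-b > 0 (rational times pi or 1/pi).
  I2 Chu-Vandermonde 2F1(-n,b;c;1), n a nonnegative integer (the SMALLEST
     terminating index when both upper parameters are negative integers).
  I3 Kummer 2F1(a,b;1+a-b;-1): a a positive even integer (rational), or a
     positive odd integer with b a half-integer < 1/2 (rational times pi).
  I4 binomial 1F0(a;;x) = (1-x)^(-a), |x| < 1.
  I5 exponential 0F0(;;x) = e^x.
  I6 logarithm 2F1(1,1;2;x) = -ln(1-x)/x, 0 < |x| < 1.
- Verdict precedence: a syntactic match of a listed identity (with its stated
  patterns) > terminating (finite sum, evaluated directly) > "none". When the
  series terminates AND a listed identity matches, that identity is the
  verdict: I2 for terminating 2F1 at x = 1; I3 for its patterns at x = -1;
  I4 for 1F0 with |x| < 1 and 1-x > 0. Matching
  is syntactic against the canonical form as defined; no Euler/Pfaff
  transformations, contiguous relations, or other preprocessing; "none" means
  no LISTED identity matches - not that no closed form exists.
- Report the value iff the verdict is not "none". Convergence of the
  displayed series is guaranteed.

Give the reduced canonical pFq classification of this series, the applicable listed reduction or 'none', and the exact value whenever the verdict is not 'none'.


The series (x = 1) is 2F1: upper {-\frac{1}{2}, \frac{1}{2}}, lower {\frac{7}{2}}, prefactor 7. Verdict: the half-integer Gauss pattern (I1) fires (x = 1; upper {-\frac{1}{2}, \frac{1}{2}} half-integers, c = \frac{7}{2} in the evaluable pattern). Hence: \frac{525}{256} \cdot \pi.

Key observation: t_0 = 7 here, and the product of the first k integers (prefactor 7) is k!.
Consecutive-term ratio: r(k) = 1 * (k-\frac{1}{2}) (k+\frac{1}{2}) / [(k+\frac{7}{2}) (k+1)] - rational; roots negated = parameters, x = 1, C = 7.


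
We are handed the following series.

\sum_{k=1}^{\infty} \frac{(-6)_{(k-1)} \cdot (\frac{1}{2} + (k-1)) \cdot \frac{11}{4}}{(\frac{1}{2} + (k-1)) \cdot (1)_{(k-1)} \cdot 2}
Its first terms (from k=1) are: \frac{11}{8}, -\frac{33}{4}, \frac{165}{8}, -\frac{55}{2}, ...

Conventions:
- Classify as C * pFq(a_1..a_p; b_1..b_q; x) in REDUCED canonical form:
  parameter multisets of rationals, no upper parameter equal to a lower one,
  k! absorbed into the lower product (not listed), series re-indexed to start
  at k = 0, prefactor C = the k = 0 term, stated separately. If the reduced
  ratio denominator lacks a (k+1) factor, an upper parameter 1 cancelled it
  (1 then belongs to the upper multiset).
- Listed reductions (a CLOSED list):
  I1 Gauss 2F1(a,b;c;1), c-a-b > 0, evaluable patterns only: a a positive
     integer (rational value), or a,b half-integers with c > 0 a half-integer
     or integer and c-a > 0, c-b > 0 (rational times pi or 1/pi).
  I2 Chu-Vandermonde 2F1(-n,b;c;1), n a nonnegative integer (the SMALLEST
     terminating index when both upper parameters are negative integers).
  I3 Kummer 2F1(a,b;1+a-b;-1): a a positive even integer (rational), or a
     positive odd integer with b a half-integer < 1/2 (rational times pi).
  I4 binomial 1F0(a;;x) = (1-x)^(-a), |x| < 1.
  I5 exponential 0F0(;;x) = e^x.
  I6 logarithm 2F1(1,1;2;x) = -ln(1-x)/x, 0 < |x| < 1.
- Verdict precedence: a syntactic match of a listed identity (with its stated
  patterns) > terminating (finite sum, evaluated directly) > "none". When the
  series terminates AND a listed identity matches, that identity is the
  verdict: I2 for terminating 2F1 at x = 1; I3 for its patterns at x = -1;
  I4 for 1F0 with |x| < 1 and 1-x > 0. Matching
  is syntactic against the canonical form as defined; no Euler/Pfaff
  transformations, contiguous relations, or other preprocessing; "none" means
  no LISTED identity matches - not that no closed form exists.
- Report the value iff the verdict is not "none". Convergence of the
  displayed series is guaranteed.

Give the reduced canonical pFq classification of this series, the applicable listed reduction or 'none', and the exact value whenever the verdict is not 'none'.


Reduced: x = 1, 1F0, upper = {-6}, lower = {-}, C = \frac{11}{8}. Verdict: terminating - the sum ends at index 6 because -6 is a negative integer; exact evaluation follows. Hence: 0.

Key observation: from the first term \frac{11}{8}: (1)_k (prefactor 11/8) is k! itself.
Step ratio: r(k) = 1 * (k-6) / [(k+1)] - rational; roots negated = parameters, x = 1, C = \frac{11}{8}.


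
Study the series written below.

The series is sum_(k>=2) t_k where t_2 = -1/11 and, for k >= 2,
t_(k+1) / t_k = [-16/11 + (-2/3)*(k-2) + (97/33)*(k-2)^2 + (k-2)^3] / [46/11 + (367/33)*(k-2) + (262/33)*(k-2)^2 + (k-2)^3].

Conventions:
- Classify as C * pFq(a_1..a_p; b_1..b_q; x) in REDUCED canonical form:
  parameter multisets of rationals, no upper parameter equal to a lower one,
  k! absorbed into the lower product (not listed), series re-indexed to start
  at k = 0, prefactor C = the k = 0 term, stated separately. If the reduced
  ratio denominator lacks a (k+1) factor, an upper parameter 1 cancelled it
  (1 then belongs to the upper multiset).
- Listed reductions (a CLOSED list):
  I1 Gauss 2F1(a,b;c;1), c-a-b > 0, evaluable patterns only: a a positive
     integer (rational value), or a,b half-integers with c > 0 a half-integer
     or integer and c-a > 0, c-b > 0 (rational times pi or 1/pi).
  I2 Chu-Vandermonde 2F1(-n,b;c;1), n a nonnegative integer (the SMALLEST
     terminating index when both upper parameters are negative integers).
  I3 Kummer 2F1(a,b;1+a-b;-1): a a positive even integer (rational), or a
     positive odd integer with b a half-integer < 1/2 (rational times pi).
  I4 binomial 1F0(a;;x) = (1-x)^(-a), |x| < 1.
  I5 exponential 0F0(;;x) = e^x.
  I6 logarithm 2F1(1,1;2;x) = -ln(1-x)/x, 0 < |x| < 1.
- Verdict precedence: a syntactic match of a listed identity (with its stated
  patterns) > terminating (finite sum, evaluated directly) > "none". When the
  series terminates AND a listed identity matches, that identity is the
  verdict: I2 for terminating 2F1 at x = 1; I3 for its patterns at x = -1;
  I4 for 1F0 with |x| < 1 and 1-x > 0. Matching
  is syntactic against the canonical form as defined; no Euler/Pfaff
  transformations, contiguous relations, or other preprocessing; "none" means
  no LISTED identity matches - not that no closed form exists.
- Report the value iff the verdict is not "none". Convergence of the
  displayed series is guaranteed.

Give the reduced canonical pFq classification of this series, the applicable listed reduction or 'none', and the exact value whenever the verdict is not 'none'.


Classification (C = -1/11): 2F1 with upper {-8/11, 3}, lower {69/11}, argument x = 1. Verdict at x = 1: Gauss (I1, integer-parameter pattern) matches (x = 1: the Gamma ratio telescopes since c-a-b = 4 > 0 and a = 3 in Z>0). Value: -4089/73205.

Key step: t_0 = -1/11 here, and cancel k + 2/3 from the displayed ratio first; then C = -1/11.
Ratio: r(k) = 1 * (k-8/11) (k+3) / [(k+69/11) (k+1)] ; factor over Q: parameters, x = 1, and C = -1/11.


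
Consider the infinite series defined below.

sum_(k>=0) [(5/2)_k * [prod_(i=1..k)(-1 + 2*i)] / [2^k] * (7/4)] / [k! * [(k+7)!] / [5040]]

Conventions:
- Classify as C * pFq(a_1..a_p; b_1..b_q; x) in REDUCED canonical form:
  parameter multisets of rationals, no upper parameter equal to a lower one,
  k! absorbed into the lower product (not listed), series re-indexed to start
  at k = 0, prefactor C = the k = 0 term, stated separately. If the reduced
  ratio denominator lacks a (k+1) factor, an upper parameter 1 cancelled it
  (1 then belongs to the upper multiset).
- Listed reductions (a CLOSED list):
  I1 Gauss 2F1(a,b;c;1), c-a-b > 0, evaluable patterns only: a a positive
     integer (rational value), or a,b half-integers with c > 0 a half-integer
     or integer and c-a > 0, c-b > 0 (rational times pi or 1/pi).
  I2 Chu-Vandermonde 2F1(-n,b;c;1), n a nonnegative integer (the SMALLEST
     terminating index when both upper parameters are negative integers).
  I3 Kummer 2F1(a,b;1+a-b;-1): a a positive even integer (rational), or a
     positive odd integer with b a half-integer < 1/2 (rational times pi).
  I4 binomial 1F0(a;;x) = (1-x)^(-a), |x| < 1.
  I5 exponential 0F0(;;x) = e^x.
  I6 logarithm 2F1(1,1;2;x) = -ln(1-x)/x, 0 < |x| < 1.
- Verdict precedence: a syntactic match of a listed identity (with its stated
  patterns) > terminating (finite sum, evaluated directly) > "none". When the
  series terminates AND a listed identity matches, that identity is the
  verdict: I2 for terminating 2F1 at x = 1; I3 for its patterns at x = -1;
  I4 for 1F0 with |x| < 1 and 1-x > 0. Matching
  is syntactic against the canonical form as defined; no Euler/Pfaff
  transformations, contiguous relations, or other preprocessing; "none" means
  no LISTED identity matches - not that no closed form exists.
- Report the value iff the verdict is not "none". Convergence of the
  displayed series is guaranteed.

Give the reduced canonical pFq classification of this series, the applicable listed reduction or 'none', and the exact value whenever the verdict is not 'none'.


Prefactor 7/4, argument 1: 2F1 with upper {1/2, 5/2} over lower {8}. Verdict: the half-integer Gauss pattern (I1) fires (x = 1; upper {1/2, 5/2} half-integers, c = 8 in the evaluable pattern). Sum: (131072/19305) / pi.

Key step: t_0 being 7/4, the odd product 1*3*...*(2k-1) (C = 7/4, x = 1) is 2^k (1/2)_k.
Adjacent-term ratio: r(k) = 1 * (k+1/2) (k+5/2) / [(k+8) (k+1)] - rational; roots negated = parameters, x = 1, C = 7/4.


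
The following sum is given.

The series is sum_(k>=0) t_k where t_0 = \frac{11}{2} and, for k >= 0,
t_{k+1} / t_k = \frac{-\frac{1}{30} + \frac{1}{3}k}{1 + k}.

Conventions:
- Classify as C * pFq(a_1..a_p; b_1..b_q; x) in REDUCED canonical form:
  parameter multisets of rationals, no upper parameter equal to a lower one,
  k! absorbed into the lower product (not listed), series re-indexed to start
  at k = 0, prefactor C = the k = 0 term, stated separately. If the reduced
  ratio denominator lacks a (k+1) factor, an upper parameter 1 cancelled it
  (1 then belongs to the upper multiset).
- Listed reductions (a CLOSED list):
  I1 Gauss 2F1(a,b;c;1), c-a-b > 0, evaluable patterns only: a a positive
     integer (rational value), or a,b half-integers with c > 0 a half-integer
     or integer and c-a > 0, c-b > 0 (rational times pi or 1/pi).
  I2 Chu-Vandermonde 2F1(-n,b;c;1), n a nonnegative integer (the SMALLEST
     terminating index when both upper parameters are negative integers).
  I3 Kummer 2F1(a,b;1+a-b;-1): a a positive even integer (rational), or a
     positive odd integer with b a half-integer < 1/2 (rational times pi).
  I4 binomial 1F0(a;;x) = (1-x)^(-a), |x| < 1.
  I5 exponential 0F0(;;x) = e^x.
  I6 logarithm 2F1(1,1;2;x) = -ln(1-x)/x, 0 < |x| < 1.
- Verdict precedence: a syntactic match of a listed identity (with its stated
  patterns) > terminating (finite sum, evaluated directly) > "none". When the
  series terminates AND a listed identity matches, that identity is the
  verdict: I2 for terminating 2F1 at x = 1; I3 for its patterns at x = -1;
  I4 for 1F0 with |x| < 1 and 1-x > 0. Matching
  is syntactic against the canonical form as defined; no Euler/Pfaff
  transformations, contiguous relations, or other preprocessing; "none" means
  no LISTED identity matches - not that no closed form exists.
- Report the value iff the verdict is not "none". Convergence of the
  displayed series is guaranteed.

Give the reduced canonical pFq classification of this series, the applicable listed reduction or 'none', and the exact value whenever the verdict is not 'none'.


At argument \frac{1}{3}: a 1F0 with upper {-\frac{1}{10}}, lower {-}, scaled by C = \frac{11}{2}. Verdict: the I4 binomial reduction applies (the 1F0 binomial series: exponent 1/10, x = \frac{1}{3}). Its exact value is \frac{11}{2} \cdot \left(\frac{2}{3}\right)^{\frac{1}{10}}.

First insight: x = \frac{1}{3} and roots of the ratio polynomials (C = 11/2) are the negated parameters.
Step ratio: r(k) = \frac{1}{3} * (k-\frac{1}{10}) / [(k+1)] ; factor over Q: parameters, x = \frac{1}{3}, and C = \frac{11}{2}.


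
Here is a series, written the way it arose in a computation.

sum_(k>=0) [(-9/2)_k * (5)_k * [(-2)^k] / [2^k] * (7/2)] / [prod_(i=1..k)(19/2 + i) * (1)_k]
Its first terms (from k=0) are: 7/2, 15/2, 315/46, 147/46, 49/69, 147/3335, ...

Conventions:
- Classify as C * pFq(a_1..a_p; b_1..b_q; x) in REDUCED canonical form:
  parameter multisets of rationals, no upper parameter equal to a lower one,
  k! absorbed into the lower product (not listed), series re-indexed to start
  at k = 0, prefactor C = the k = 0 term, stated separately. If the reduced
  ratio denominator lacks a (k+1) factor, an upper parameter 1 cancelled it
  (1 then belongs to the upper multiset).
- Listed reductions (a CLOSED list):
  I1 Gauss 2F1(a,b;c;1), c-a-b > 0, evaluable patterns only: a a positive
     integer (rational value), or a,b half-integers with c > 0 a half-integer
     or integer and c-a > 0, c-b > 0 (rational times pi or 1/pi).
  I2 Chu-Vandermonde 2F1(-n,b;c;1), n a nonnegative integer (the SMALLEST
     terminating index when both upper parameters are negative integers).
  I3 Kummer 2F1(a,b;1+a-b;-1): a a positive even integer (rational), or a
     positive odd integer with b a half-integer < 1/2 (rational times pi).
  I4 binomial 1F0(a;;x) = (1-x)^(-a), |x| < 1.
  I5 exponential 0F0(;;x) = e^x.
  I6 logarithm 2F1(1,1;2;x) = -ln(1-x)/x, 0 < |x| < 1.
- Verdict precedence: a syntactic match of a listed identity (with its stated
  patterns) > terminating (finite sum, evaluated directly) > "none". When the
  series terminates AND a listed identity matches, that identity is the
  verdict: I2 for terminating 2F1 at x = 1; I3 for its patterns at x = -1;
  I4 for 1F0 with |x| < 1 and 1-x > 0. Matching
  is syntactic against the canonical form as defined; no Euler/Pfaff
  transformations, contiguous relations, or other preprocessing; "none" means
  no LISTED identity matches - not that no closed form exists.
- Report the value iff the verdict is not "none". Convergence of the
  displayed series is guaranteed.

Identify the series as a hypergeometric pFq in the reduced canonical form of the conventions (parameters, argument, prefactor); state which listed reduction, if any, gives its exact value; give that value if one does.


This is 7/2 * 2F1(-9/2, 5; 21/2; -1) in reduced canonical form. Verdict: Kummer's theorem (I3) applies (x = -1; c = 21/2 equals 1+a-b for upper {-9/2, 5}: listed pattern). Its exact value is (14549535/2097152) * pi.

Key observation: with t_0 = 7/2, (1)_k (prefactor 7/2) is k! itself.
Term ratio: r(k) = (-1) * (k-9/2) (k+5) / [(k+21/2) (k+1)] - rational in k, leading ratio (-1); with t_0 = 7/2, classification follows.


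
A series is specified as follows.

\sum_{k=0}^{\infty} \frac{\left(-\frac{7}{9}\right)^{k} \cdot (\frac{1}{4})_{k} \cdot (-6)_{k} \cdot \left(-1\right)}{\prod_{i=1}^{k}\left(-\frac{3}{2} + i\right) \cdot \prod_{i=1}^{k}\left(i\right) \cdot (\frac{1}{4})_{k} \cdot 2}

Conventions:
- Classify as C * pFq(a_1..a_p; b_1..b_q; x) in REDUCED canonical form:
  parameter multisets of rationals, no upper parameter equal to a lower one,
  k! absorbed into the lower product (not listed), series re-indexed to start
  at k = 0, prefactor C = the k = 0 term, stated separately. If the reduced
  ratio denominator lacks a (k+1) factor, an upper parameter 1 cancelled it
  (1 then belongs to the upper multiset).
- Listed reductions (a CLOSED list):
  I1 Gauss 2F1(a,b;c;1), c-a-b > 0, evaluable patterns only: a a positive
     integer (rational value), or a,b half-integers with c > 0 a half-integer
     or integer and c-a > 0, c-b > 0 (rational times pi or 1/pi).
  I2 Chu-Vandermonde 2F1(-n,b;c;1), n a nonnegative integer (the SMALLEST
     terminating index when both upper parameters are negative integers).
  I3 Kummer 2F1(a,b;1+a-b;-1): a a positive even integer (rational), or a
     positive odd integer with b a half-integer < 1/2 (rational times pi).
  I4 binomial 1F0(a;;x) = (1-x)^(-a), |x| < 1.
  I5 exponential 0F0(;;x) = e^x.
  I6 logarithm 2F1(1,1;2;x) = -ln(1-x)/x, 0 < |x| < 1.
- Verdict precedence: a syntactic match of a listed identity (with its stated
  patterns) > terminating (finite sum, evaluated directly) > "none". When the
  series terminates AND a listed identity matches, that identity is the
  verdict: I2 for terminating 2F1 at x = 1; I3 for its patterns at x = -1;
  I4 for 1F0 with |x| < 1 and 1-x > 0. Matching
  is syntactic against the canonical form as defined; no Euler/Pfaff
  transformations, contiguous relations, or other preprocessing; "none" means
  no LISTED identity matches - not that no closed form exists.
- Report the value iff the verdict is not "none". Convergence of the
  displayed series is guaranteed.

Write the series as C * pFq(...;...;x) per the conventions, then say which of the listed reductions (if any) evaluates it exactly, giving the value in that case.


Key observation: with t_0 = -\frac{1}{2}, the product of the first k integers (C = -1/2) is k!.
Ratio: r(k) = -\frac{7}{9} * (k-6) / [(k-\frac{1}{2}) (k+1)] ; factor over Q: parameters, x = -\frac{7}{9}, and C = -\frac{1}{2}.

This is -\frac{1}{2} * 1F1(-6; -\frac{1}{2}; -\frac{7}{9}) in reduced canonical form. Verdict: terminating - no listed pattern fits, but -6 in the upper list cuts the series at k = 6; direct evaluation. Exact value: \frac{1092153077}{28697814}.


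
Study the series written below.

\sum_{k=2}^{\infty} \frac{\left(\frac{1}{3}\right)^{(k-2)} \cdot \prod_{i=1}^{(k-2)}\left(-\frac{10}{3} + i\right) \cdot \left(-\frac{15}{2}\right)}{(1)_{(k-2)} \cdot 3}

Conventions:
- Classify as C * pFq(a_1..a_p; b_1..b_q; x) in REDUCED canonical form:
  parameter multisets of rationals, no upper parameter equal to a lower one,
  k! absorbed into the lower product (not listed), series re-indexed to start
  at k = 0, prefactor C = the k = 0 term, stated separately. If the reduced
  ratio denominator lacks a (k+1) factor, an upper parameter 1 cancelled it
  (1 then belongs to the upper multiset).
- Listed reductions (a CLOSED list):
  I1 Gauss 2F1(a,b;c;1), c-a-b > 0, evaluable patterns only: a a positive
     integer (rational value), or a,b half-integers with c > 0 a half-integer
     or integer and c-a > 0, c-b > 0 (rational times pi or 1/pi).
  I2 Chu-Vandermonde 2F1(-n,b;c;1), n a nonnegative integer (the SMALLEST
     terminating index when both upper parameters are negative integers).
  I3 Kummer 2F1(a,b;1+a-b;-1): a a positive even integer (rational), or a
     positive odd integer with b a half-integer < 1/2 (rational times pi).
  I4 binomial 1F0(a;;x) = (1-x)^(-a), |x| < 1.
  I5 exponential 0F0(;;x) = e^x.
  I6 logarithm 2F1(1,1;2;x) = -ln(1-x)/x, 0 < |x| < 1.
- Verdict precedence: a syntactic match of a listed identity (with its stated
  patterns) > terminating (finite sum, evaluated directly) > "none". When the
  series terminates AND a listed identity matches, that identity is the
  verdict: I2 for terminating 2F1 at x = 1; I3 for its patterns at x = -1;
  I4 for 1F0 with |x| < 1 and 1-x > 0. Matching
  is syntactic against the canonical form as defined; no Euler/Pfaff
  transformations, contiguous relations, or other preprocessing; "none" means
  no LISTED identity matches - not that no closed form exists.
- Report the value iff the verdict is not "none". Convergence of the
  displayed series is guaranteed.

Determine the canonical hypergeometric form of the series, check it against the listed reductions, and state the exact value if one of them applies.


Classification (C = -\frac{5}{2}): 1F0 with upper {-\frac{7}{3}}, lower {-}, argument x = \frac{1}{3}. Verdict: binomial (I4) applies (the 1F0 binomial series: exponent 7/3, x = \frac{1}{3}). Hence: \left(-\frac{5}{2}\right) \cdot \left(\frac{2}{3}\right)^{\frac{7}{3}}.

Key step: t_0 = -\frac{5}{2} here, and the constant factors (C = -5/2) combine into one prefactor.
Consecutive-term ratio: r(k) = \frac{1}{3} * (k-\frac{7}{3}) / [(k+1)] - poly over poly, x = \frac{1}{3} from leading terms; C = -\frac{5}{2} at k = 0.
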